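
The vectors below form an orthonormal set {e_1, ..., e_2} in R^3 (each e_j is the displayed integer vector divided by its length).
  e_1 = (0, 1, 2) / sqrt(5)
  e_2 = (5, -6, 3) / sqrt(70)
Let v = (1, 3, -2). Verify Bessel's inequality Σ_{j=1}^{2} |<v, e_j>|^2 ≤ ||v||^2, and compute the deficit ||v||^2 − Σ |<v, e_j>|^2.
Σ |<v, e_j>|^2 = 75/14; ||v||^2 = 14; deficit = 121/14

Write each e_j = u_j / sqrt(<u_j, u_j>) where u_j is the displayed integer vector. Then <v, e_j> = <v, u_j> / sqrt(<u_j, u_j>), so |<v, e_j>|^2 = <v, u_j>^2 / <u_j, u_j>.
Coefficients: <v, e_1> = -1/sqrt(5), <v, e_2> = -19/sqrt(70).
Square and sum: Σ |<v, e_j>|^2 = 75/14.
Compute ||v||^2 = v·v = 14.
Deficit = 14 − 75/14 = 121/14 ≥ 0, confirming Bessel's inequality. (The deficit equals ||v − Σ <v,e_j> e_j||^2, the squared distance from v to span{e_j}.)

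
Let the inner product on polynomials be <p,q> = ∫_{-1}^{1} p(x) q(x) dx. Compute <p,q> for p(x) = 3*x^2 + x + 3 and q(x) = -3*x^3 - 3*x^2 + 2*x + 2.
<p,q> = 98/15

Expand the product: p(x)·q(x) = -9*x^5 - 12*x^4 - 6*x^3 - x^2 + 8*x + 6.
∫_{-1}^{1} of each monomial x^k gives [2/(k+1) if k even, 0 if k odd]. Integrating term-by-term (or equivalently evaluating the antiderivative F(x) = -3*x^6/2 - 12*x^5/5 - 3*x^4/2 - x^3/3 + 4*x^2 + 6*x at the endpoints):
  F(1) − F(−1) = 64/15 − (-34/15) = 98/15.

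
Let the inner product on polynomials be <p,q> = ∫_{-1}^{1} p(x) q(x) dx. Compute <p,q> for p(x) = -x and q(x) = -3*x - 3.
<p,q> = 2

Expand the product: p(x)·q(x) = 3*x^2 + 3*x.
∫_{-1}^{1} of each monomial x^k gives [2/(k+1) if k even, 0 if k odd]. Integrating term-by-term (or equivalently evaluating the antiderivative F(x) = x^3 + 3*x^2/2 at the endpoints):
  F(1) − F(−1) = 5/2 − (1/2) = 2.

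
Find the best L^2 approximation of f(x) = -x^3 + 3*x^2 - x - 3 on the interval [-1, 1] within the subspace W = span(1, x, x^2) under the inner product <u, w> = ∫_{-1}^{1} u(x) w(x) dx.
g(x) = 3*x^2 - 8*x/5 - 3

The best approximation g ∈ W is the orthogonal projection of f onto W. Writing g = a_0 + a_1 x + a_2 x^2, the coefficients solve the normal equations G · a = b where
  G_{ij} = <φ_i, φ_j> and b_i = <f, φ_i>, with φ_0 = 1, φ_1 = x, φ_2 = x^2.
G =
  [2, 0, 2/3]
  [0, 2/3, 0]
  [2/3, 0, 2/5],
b = (-4, -16/15, -4/5).
Solving gives a_0 = -3, a_1 = -8/5, a_2 = 3, so
  g(x) = 3*x^2 - 8*x/5 - 3.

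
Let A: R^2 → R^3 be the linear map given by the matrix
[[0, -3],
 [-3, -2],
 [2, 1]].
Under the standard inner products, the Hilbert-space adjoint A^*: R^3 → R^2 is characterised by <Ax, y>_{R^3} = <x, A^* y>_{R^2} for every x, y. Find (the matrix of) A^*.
A^* = A^T =
[[0, -3, 2],
 [-3, -2, 1]]

For real matrices with standard dot products, the defining identity <Ax, y> = <x, A^* y> gives (Ax)^T y = x^T (A^*) y, i.e. x^T A^T y = x^T (A^*) y. Since this holds for all x, y, we must have A^* = A^T. Therefore
A^* =
[[0, -3, 2],
 [-3, -2, 1]].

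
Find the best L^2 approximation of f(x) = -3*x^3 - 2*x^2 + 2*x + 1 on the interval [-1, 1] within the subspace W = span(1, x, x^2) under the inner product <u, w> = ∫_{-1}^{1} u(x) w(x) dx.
g(x) = -2*x^2 + x/5 + 1

The best approximation g ∈ W is the orthogonal projection of f onto W. Writing g = a_0 + a_1 x + a_2 x^2, the coefficients solve the normal equations G · a = b where
  G_{ij} = <φ_i, φ_j> and b_i = <f, φ_i>, with φ_0 = 1, φ_1 = x, φ_2 = x^2.
G =
  [2, 0, 2/3]
  [0, 2/3, 0]
  [2/3, 0, 2/5],
b = (2/3, 2/15, -2/15).
Solving gives a_0 = 1, a_1 = 1/5, a_2 = -2, so
  g(x) = -2*x^2 + x/5 + 1.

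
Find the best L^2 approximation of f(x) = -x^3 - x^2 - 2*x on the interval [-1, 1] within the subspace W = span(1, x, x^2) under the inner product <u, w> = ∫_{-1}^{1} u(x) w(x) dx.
g(x) = -x^2 - 13*x/5

The best approximation g ∈ W is the orthogonal projection of f onto W. Writing g = a_0 + a_1 x + a_2 x^2, the coefficients solve the normal equations G · a = b where
  G_{ij} = <φ_i, φ_j> and b_i = <f, φ_i>, with φ_0 = 1, φ_1 = x, φ_2 = x^2.
G =
  [2, 0, 2/3]
  [0, 2/3, 0]
  [2/3, 0, 2/5],
b = (-2/3, -26/15, -2/5).
Solving gives a_0 = 0, a_1 = -13/5, a_2 = -1, so
  g(x) = -x^2 - 13*x/5.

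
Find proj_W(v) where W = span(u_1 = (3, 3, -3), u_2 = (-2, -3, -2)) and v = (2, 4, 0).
proj_W(v) = (19/7, 24/7, 1/7)

Set up U = [u_1 | ... | u_2] ∈ R^(3×2). The projector onto W = col(U) is P = U (U^T U)^(-1) U^T.
Compute U^T U =
  [27, -9]
  [-9, 17],
and U^T v = (18, -16).
Solve U^T U · c = U^T v for the coefficients: c = (3/7, -5/7). The projection is proj_W(v) = U c.
Check: (v - proj_W(v)) · u_1 = 0  (should be 0).
Check: (v - proj_W(v)) · u_2 = 0  (should be 0).
Result: proj_W(v) = (19/7, 24/7, 1/7).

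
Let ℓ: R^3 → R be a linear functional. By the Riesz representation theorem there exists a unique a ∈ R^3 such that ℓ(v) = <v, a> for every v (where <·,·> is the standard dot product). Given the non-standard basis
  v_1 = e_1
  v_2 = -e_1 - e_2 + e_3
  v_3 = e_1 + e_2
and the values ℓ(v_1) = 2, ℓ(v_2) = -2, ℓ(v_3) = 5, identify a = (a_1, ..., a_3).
a = (2, 3, 3)

Write a = (a_1, ..., a_3) in the standard basis. For each basis vector v_i, ℓ(v_i) = <v_i, a> is a linear equation in the a_j's. Collect the n equations into a matrix system V a = ℓ, where row i of V is v_i (expressed in the standard basis). Since V is invertible (lower-triangular with 1s on the diagonal, up to permutation), solve by back-substitution:
  V =
[[1, 0, 0],
 [-1, -1, 1],
 [1, 1, 0]]
  V a = (2, -2, 5)
Solving gives a = (2, 3, 3).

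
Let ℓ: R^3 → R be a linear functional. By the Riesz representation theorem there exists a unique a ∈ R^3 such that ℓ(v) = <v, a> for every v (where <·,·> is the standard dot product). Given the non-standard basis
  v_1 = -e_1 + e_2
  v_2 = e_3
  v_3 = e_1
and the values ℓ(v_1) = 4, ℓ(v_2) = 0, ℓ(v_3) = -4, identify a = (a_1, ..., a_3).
a = (-4, 0, 0)

Write a = (a_1, ..., a_3) in the standard basis. For each basis vector v_i, ℓ(v_i) = <v_i, a> is a linear equation in the a_j's. Collect the n equations into a matrix system V a = ℓ, where row i of V is v_i (expressed in the standard basis). Since V is invertible (lower-triangular with 1s on the diagonal, up to permutation), solve by back-substitution:
  V =
[[-1, 1, 0],
 [0, 0, 1],
 [1, 0, 0]]
  V a = (4, 0, -4)
Solving gives a = (-4, 0, 0).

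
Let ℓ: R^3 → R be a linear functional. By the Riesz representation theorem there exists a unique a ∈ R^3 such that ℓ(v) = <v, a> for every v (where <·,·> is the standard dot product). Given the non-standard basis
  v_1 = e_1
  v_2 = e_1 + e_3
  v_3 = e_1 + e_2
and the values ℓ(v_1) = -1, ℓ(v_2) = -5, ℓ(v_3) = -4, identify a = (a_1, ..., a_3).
a = (-1, -3, -4)

Write a = (a_1, ..., a_3) in the standard basis. For each basis vector v_i, ℓ(v_i) = <v_i, a> is a linear equation in the a_j's. Collect the n equations into a matrix system V a = ℓ, where row i of V is v_i (expressed in the standard basis). Since V is invertible (lower-triangular with 1s on the diagonal, up to permutation), solve by back-substitution:
  V =
[[1, 0, 0],
 [1, 0, 1],
 [1, 1, 0]]
  V a = (-1, -5, -4)
Solving gives a = (-1, -3, -4).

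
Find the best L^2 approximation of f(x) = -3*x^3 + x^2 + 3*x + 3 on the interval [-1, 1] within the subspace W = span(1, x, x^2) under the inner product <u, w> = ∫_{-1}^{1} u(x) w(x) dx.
g(x) = x^2 + 6*x/5 + 3

The best approximation g ∈ W is the orthogonal projection of f onto W. Writing g = a_0 + a_1 x + a_2 x^2, the coefficients solve the normal equations G · a = b where
  G_{ij} = <φ_i, φ_j> and b_i = <f, φ_i>, with φ_0 = 1, φ_1 = x, φ_2 = x^2.
G =
  [2, 0, 2/3]
  [0, 2/3, 0]
  [2/3, 0, 2/5],
b = (20/3, 4/5, 12/5).
Solving gives a_0 = 3, a_1 = 6/5, a_2 = 1, so
  g(x) = x^2 + 6*x/5 + 3.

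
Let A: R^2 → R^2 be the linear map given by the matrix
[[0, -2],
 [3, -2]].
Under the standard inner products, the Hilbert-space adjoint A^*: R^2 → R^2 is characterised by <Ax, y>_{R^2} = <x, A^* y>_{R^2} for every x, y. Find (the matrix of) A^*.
A^* = A^T =
[[0, 3],
 [-2, -2]]

For real matrices with standard dot products, the defining identity <Ax, y> = <x, A^* y> gives (Ax)^T y = x^T (A^*) y, i.e. x^T A^T y = x^T (A^*) y. Since this holds for all x, y, we must have A^* = A^T. Therefore
A^* =
[[0, 3],
 [-2, -2]].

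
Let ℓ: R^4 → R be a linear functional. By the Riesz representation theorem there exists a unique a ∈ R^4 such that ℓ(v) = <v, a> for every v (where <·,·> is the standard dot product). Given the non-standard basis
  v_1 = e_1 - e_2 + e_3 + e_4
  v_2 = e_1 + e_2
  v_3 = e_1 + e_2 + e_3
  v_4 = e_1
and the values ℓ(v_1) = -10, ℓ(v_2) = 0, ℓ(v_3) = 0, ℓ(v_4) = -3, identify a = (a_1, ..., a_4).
a = (-3, 3, 0, -4)

Write a = (a_1, ..., a_4) in the standard basis. For each basis vector v_i, ℓ(v_i) = <v_i, a> is a linear equation in the a_j's. Collect the n equations into a matrix system V a = ℓ, where row i of V is v_i (expressed in the standard basis). Since V is invertible (lower-triangular with 1s on the diagonal, up to permutation), solve by back-substitution:
  V =
[[1, -1, 1, 1],
 [1, 1, 0, 0],
 [1, 1, 1, 0],
 [1, 0, 0, 0]]
  V a = (-10, 0, 0, -3)
Solving gives a = (-3, 3, 0, -4).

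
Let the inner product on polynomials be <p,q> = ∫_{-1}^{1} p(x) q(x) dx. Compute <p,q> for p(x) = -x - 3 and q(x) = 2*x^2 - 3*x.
<p,q> = -2

Expand the product: p(x)·q(x) = -2*x^3 - 3*x^2 + 9*x.
∫_{-1}^{1} of each monomial x^k gives [2/(k+1) if k even, 0 if k odd]. Integrating term-by-term (or equivalently evaluating the antiderivative F(x) = -x^4/2 - x^3 + 9*x^2/2 at the endpoints):
  F(1) − F(−1) = 3 − (5) = -2.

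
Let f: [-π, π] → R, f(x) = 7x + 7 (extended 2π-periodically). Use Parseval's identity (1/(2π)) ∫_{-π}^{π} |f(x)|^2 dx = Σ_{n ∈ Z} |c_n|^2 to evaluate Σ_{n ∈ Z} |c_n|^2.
Σ |c_n|^2 = 49π^2/3 + 49

Expand and integrate term by term over [-π, π]:
  ∫ (7x)^2 dx = 49·(2π^3/3); ∫ 2·7·(7)·x dx = 0 (odd integrand); ∫ 7^2 dx = 49·2π.
So (1/(2π)) ∫_{-π}^{π} (7x + 7)^2 dx = 49π^2/3 + 49 = 49π^2/3 + 49.
Parseval ⇒ Σ |c_n|^2 = 49π^2/3 + 49.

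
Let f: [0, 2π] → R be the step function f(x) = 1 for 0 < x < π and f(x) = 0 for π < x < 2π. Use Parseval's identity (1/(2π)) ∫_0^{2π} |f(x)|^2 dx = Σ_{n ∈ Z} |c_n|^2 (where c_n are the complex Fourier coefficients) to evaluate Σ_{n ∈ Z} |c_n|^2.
Σ |c_n|^2 = 1/2

Parseval equates the L^2 energy of f (normalised by 1/(2π)) with the ℓ^2 sum of its Fourier coefficients: (1/(2π)) ∫_0^{2π} |f|^2 = Σ |c_n|^2.
Compute the left side: (1/(2π)) [∫_0^π 1^2 dx + ∫_π^{2π} 0^2 dx] = (1/(2π)) · (1π + 0π) = (1 + 0)/2 = 1/2.
So Σ_{n ∈ Z} |c_n|^2 = 1/2.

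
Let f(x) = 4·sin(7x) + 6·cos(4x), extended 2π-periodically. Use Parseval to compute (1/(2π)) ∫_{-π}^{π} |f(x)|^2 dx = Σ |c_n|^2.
Σ |c_n|^2 = 26

Expand |f|^2 and use orthogonality of {sin(nx), cos(mx)} on [-π, π]:
  ∫_{-π}^{π} sin(nx)^2 dx = π, ∫ cos(mx)^2 dx = π, and cross terms integrate to 0.
So ∫_{-π}^{π} f(x)^2 dx = 4^2 · π + 6^2 · π = (16 + 36)π.
Divide by 2π: (16 + 36)/2 = 26.
By Parseval, this equals Σ |c_n|^2.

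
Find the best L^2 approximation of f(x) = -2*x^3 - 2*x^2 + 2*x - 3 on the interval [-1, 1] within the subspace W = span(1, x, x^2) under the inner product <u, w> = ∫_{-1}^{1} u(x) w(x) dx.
g(x) = -2*x^2 + 4*x/5 - 3

The best approximation g ∈ W is the orthogonal projection of f onto W. Writing g = a_0 + a_1 x + a_2 x^2, the coefficients solve the normal equations G · a = b where
  G_{ij} = <φ_i, φ_j> and b_i = <f, φ_i>, with φ_0 = 1, φ_1 = x, φ_2 = x^2.
G =
  [2, 0, 2/3]
  [0, 2/3, 0]
  [2/3, 0, 2/5],
b = (-22/3, 8/15, -14/5).
Solving gives a_0 = -3, a_1 = 4/5, a_2 = -2, so
  g(x) = -2*x^2 + 4*x/5 - 3.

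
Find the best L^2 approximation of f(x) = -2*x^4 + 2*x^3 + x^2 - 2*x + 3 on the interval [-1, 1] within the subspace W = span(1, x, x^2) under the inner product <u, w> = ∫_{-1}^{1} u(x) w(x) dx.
g(x) = -5*x^2/7 - 4*x/5 + 111/35

The best approximation g ∈ W is the orthogonal projection of f onto W. Writing g = a_0 + a_1 x + a_2 x^2, the coefficients solve the normal equations G · a = b where
  G_{ij} = <φ_i, φ_j> and b_i = <f, φ_i>, with φ_0 = 1, φ_1 = x, φ_2 = x^2.
G =
  [2, 0, 2/3]
  [0, 2/3, 0]
  [2/3, 0, 2/5],
b = (88/15, -8/15, 64/35).
Solving gives a_0 = 111/35, a_1 = -4/5, a_2 = -5/7, so
  g(x) = -5*x^2/7 - 4*x/5 + 111/35.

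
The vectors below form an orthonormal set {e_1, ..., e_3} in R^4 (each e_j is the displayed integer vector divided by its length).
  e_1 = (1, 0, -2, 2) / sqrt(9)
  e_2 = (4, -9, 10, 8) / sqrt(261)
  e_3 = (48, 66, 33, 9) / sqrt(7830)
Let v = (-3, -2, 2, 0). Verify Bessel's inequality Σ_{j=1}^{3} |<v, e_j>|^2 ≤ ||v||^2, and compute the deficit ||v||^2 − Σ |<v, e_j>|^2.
Σ |<v, e_j>|^2 = 41/3; ||v||^2 = 17; deficit = 10/3

Write each e_j = u_j / sqrt(<u_j, u_j>) where u_j is the displayed integer vector. Then <v, e_j> = <v, u_j> / sqrt(<u_j, u_j>), so |<v, e_j>|^2 = <v, u_j>^2 / <u_j, u_j>.
Coefficients: <v, e_1> = -7/sqrt(9), <v, e_2> = 26/sqrt(261), <v, e_3> = -210/sqrt(7830).
Square and sum: Σ |<v, e_j>|^2 = 41/3.
Compute ||v||^2 = v·v = 17.
Deficit = 17 − 41/3 = 10/3 ≥ 0, confirming Bessel's inequality. (The deficit equals ||v − Σ <v,e_j> e_j||^2, the squared distance from v to span{e_j}.)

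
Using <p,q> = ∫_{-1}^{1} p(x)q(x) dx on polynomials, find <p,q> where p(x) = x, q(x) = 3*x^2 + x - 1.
<p,q> = 2/3

Expand the product: p(x)·q(x) = 3*x^3 + x^2 - x.
∫_{-1}^{1} of each monomial x^k gives [2/(k+1) if k even, 0 if k odd]. Integrating term-by-term (or equivalently evaluating the antiderivative F(x) = 3*x^4/4 + x^3/3 - x^2/2 at the endpoints):
  F(1) − F(−1) = 7/12 − (-1/12) = 2/3.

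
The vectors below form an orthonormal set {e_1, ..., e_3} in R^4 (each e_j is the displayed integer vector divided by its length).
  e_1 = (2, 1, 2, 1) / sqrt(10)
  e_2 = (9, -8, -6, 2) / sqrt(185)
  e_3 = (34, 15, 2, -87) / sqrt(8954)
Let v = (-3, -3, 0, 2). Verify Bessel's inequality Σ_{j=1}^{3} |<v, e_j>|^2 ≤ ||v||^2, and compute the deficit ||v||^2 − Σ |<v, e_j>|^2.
Σ |<v, e_j>|^2 = 1986/121; ||v||^2 = 22; deficit = 676/121

Write each e_j = u_j / sqrt(<u_j, u_j>) where u_j is the displayed integer vector. Then <v, e_j> = <v, u_j> / sqrt(<u_j, u_j>), so |<v, e_j>|^2 = <v, u_j>^2 / <u_j, u_j>.
Coefficients: <v, e_1> = -7/sqrt(10), <v, e_2> = 1/sqrt(185), <v, e_3> = -321/sqrt(8954).
Square and sum: Σ |<v, e_j>|^2 = 1986/121.
Compute ||v||^2 = v·v = 22.
Deficit = 22 − 1986/121 = 676/121 ≥ 0, confirming Bessel's inequality. (The deficit equals ||v − Σ <v,e_j> e_j||^2, the squared distance from v to span{e_j}.)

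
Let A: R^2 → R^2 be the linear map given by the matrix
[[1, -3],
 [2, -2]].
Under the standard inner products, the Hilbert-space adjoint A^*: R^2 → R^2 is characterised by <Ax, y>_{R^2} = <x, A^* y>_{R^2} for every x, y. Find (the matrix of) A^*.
A^* = A^T =
[[1, 2],
 [-3, -2]]

For real matrices with standard dot products, the defining identity <Ax, y> = <x, A^* y> gives (Ax)^T y = x^T (A^*) y, i.e. x^T A^T y = x^T (A^*) y. Since this holds for all x, y, we must have A^* = A^T. Therefore
A^* =
[[1, 2],
 [-3, -2]].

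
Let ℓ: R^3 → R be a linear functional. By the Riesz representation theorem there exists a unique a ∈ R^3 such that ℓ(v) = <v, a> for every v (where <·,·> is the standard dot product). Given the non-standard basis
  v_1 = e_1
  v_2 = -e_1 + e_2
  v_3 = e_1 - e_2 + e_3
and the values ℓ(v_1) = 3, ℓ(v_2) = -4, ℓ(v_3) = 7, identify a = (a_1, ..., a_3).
a = (3, -1, 3)

Write a = (a_1, ..., a_3) in the standard basis. For each basis vector v_i, ℓ(v_i) = <v_i, a> is a linear equation in the a_j's. Collect the n equations into a matrix system V a = ℓ, where row i of V is v_i (expressed in the standard basis). Since V is invertible (lower-triangular with 1s on the diagonal, up to permutation), solve by back-substitution:
  V =
[[1, 0, 0],
 [-1, 1, 0],
 [1, -1, 1]]
  V a = (3, -4, 7)
Solving gives a = (3, -1, 3).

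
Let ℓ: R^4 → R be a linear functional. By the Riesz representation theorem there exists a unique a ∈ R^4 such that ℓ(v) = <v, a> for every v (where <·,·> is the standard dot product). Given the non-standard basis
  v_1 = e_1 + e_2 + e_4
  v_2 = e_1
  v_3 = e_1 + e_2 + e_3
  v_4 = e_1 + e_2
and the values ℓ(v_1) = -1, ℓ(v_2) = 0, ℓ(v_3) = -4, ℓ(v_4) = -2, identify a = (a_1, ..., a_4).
a = (0, -2, -2, 1)

Write a = (a_1, ..., a_4) in the standard basis. For each basis vector v_i, ℓ(v_i) = <v_i, a> is a linear equation in the a_j's. Collect the n equations into a matrix system V a = ℓ, where row i of V is v_i (expressed in the standard basis). Since V is invertible (lower-triangular with 1s on the diagonal, up to permutation), solve by back-substitution:
  V =
[[1, 1, 0, 1],
 [1, 0, 0, 0],
 [1, 1, 1, 0],
 [1, 1, 0, 0]]
  V a = (-1, 0, -4, -2)
Solving gives a = (0, -2, -2, 1).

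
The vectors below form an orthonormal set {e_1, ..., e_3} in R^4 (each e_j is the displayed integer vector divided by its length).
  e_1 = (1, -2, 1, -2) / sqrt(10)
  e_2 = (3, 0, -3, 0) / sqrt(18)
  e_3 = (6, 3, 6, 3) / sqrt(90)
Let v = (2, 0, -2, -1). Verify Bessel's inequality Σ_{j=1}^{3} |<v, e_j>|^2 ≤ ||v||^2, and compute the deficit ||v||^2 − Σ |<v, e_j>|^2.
Σ |<v, e_j>|^2 = 17/2; ||v||^2 = 9; deficit = 1/2

Write each e_j = u_j / sqrt(<u_j, u_j>) where u_j is the displayed integer vector. Then <v, e_j> = <v, u_j> / sqrt(<u_j, u_j>), so |<v, e_j>|^2 = <v, u_j>^2 / <u_j, u_j>.
Coefficients: <v, e_1> = 2/sqrt(10), <v, e_2> = 12/sqrt(18), <v, e_3> = -3/sqrt(90).
Square and sum: Σ |<v, e_j>|^2 = 17/2.
Compute ||v||^2 = v·v = 9.
Deficit = 9 − 17/2 = 1/2 ≥ 0, confirming Bessel's inequality. (The deficit equals ||v − Σ <v,e_j> e_j||^2, the squared distance from v to span{e_j}.)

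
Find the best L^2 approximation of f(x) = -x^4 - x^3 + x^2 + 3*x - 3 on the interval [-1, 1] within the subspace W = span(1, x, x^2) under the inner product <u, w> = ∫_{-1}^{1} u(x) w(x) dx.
g(x) = x^2/7 + 12*x/5 - 102/35

The best approximation g ∈ W is the orthogonal projection of f onto W. Writing g = a_0 + a_1 x + a_2 x^2, the coefficients solve the normal equations G · a = b where
  G_{ij} = <φ_i, φ_j> and b_i = <f, φ_i>, with φ_0 = 1, φ_1 = x, φ_2 = x^2.
G =
  [2, 0, 2/3]
  [0, 2/3, 0]
  [2/3, 0, 2/5],
b = (-86/15, 8/5, -66/35).
Solving gives a_0 = -102/35, a_1 = 12/5, a_2 = 1/7, so
  g(x) = x^2/7 + 12*x/5 - 102/35.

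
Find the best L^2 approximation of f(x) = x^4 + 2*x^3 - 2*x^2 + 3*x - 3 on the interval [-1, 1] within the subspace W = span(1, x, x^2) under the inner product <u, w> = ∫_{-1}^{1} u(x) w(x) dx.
g(x) = -8*x^2/7 + 21*x/5 - 108/35

The best approximation g ∈ W is the orthogonal projection of f onto W. Writing g = a_0 + a_1 x + a_2 x^2, the coefficients solve the normal equations G · a = b where
  G_{ij} = <φ_i, φ_j> and b_i = <f, φ_i>, with φ_0 = 1, φ_1 = x, φ_2 = x^2.
G =
  [2, 0, 2/3]
  [0, 2/3, 0]
  [2/3, 0, 2/5],
b = (-104/15, 14/5, -88/35).
Solving gives a_0 = -108/35, a_1 = 21/5, a_2 = -8/7, so
  g(x) = -8*x^2/7 + 21*x/5 - 108/35.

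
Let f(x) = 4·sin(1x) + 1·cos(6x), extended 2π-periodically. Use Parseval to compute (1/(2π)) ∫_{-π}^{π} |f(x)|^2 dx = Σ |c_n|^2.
Σ |c_n|^2 = 17/2

Expand |f|^2 and use orthogonality of {sin(nx), cos(mx)} on [-π, π]:
  ∫_{-π}^{π} sin(nx)^2 dx = π, ∫ cos(mx)^2 dx = π, and cross terms integrate to 0.
So ∫_{-π}^{π} f(x)^2 dx = 4^2 · π + 1^2 · π = (16 + 1)π.
Divide by 2π: (16 + 1)/2 = 17/2.
By Parseval, this equals Σ |c_n|^2.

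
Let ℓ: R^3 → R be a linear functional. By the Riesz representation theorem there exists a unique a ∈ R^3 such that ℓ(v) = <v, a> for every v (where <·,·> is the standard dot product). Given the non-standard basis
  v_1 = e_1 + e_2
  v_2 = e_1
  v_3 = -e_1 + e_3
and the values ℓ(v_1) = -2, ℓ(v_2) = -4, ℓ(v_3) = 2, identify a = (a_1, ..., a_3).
a = (-4, 2, -2)

Write a = (a_1, ..., a_3) in the standard basis. For each basis vector v_i, ℓ(v_i) = <v_i, a> is a linear equation in the a_j's. Collect the n equations into a matrix system V a = ℓ, where row i of V is v_i (expressed in the standard basis). Since V is invertible (lower-triangular with 1s on the diagonal, up to permutation), solve by back-substitution:
  V =
[[1, 1, 0],
 [1, 0, 0],
 [-1, 0, 1]]
  V a = (-2, -4, 2)
Solving gives a = (-4, 2, -2).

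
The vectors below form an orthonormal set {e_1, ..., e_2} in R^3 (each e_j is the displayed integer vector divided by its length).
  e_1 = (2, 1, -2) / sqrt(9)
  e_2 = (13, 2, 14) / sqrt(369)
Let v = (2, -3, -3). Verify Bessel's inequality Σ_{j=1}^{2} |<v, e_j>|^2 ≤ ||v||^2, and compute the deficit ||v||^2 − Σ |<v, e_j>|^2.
Σ |<v, e_j>|^2 = 277/41; ||v||^2 = 22; deficit = 625/41

Write each e_j = u_j / sqrt(<u_j, u_j>) where u_j is the displayed integer vector. Then <v, e_j> = <v, u_j> / sqrt(<u_j, u_j>), so |<v, e_j>|^2 = <v, u_j>^2 / <u_j, u_j>.
Coefficients: <v, e_1> = 7/sqrt(9), <v, e_2> = -22/sqrt(369).
Square and sum: Σ |<v, e_j>|^2 = 277/41.
Compute ||v||^2 = v·v = 22.
Deficit = 22 − 277/41 = 625/41 ≥ 0, confirming Bessel's inequality. (The deficit equals ||v − Σ <v,e_j> e_j||^2, the squared distance from v to span{e_j}.)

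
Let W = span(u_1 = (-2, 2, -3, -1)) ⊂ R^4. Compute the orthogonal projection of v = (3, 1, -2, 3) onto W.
proj_W(v) = (1/9, -1/9, 1/6, 1/18)

Set up U = [u_1 | ... | u_1] ∈ R^(4×1). The projector onto W = col(U) is P = U (U^T U)^(-1) U^T.
Compute U^T U =
  [18],
and U^T v = (-1).
Solve U^T U · c = U^T v for the coefficients: c = (-1/18). The projection is proj_W(v) = U c.
Check: (v - proj_W(v)) · u_1 = 0  (should be 0).
Result: proj_W(v) = (1/9, -1/9, 1/6, 1/18).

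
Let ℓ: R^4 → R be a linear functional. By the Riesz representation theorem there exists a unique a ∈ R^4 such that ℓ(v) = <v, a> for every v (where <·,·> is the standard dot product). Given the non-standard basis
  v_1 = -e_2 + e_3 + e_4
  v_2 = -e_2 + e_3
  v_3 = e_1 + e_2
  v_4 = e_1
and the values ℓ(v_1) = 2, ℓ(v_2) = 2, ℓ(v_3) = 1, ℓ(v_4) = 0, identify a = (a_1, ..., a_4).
a = (0, 1, 3, 0)

Write a = (a_1, ..., a_4) in the standard basis. For each basis vector v_i, ℓ(v_i) = <v_i, a> is a linear equation in the a_j's. Collect the n equations into a matrix system V a = ℓ, where row i of V is v_i (expressed in the standard basis). Since V is invertible (lower-triangular with 1s on the diagonal, up to permutation), solve by back-substitution:
  V =
[[0, -1, 1, 1],
 [0, -1, 1, 0],
 [1, 1, 0, 0],
 [1, 0, 0, 0]]
  V a = (2, 2, 1, 0)
Solving gives a = (0, 1, 3, 0).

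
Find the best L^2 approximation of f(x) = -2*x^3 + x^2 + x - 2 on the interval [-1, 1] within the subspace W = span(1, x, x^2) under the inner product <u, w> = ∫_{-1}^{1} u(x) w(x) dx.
g(x) = x^2 - x/5 - 2

The best approximation g ∈ W is the orthogonal projection of f onto W. Writing g = a_0 + a_1 x + a_2 x^2, the coefficients solve the normal equations G · a = b where
  G_{ij} = <φ_i, φ_j> and b_i = <f, φ_i>, with φ_0 = 1, φ_1 = x, φ_2 = x^2.
G =
  [2, 0, 2/3]
  [0, 2/3, 0]
  [2/3, 0, 2/5],
b = (-10/3, -2/15, -14/15).
Solving gives a_0 = -2, a_1 = -1/5, a_2 = 1, so
  g(x) = x^2 - x/5 - 2.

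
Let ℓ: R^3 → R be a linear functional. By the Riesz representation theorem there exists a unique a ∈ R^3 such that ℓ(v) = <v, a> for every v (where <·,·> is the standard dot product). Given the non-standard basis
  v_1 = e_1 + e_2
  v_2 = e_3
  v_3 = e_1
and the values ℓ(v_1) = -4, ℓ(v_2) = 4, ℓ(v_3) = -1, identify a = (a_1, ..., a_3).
a = (-1, -3, 4)

Write a = (a_1, ..., a_3) in the standard basis. For each basis vector v_i, ℓ(v_i) = <v_i, a> is a linear equation in the a_j's. Collect the n equations into a matrix system V a = ℓ, where row i of V is v_i (expressed in the standard basis). Since V is invertible (lower-triangular with 1s on the diagonal, up to permutation), solve by back-substitution:
  V =
[[1, 1, 0],
 [0, 0, 1],
 [1, 0, 0]]
  V a = (-4, 4, -1)
Solving gives a = (-1, -3, 4).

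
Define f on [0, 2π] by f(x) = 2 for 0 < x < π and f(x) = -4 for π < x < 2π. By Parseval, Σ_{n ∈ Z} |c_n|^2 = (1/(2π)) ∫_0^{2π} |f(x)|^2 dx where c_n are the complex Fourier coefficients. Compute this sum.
Σ |c_n|^2 = 10

Parseval equates the L^2 energy of f (normalised by 1/(2π)) with the ℓ^2 sum of its Fourier coefficients: (1/(2π)) ∫_0^{2π} |f|^2 = Σ |c_n|^2.
Compute the left side: (1/(2π)) [∫_0^π 2^2 dx + ∫_π^{2π} (-4)^2 dx] = (1/(2π)) · (4π + 16π) = (4 + 16)/2 = 10.
So Σ_{n ∈ Z} |c_n|^2 = 10.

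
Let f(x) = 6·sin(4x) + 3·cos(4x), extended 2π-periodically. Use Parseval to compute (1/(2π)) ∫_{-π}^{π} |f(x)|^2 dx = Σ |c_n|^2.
Σ |c_n|^2 = 45/2

Expand |f|^2 and use orthogonality of {sin(nx), cos(mx)} on [-π, π]:
  ∫_{-π}^{π} sin(nx)^2 dx = π, ∫ cos(mx)^2 dx = π, and cross terms integrate to 0.
So ∫_{-π}^{π} f(x)^2 dx = 6^2 · π + 3^2 · π = (36 + 9)π.
Divide by 2π: (36 + 9)/2 = 45/2.
By Parseval, this equals Σ |c_n|^2.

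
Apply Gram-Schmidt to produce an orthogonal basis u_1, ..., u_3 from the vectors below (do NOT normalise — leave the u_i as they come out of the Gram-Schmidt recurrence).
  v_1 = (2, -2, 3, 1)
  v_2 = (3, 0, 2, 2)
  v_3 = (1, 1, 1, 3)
Orthogonal basis:
  u_1 = (2, -2, 3, 1)
  u_2 = (13/9, 14/9, -1/3, 11/9)
  u_3 = (-64/55, 3/55, 19/55, 7/5)

Apply the Gram-Schmidt recurrence
  u_1 = v_1
  u_i = v_i − Σ_{j<i} ((v_i · u_j) / (u_j · u_j)) · u_j.

Step by step this gives:
  u_1 = (2, -2, 3, 1)
  u_2 = (13/9, 14/9, -1/3, 11/9)
  u_3 = (-64/55, 3/55, 19/55, 7/5)

Orthogonality check:
  u_2 · u_1 = 0 (should be 0)
  u_3 · u_1 = 0 (should be 0)
  u_3 · u_2 = 0 (should be 0)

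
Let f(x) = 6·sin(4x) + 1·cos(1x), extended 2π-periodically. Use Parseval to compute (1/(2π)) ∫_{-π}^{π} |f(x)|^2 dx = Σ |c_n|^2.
Σ |c_n|^2 = 37/2

Expand |f|^2 and use orthogonality of {sin(nx), cos(mx)} on [-π, π]:
  ∫_{-π}^{π} sin(nx)^2 dx = π, ∫ cos(mx)^2 dx = π, and cross terms integrate to 0.
So ∫_{-π}^{π} f(x)^2 dx = 6^2 · π + 1^2 · π = (36 + 1)π.
Divide by 2π: (36 + 1)/2 = 37/2.
By Parseval, this equals Σ |c_n|^2.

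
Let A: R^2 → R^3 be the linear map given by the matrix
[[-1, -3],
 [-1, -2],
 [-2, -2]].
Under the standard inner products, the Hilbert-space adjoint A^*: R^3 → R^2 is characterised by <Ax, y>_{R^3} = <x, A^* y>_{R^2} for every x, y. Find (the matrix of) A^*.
A^* = A^T =
[[-1, -1, -2],
 [-3, -2, -2]]

For real matrices with standard dot products, the defining identity <Ax, y> = <x, A^* y> gives (Ax)^T y = x^T (A^*) y, i.e. x^T A^T y = x^T (A^*) y. Since this holds for all x, y, we must have A^* = A^T. Therefore
A^* =
[[-1, -1, -2],
 [-3, -2, -2]].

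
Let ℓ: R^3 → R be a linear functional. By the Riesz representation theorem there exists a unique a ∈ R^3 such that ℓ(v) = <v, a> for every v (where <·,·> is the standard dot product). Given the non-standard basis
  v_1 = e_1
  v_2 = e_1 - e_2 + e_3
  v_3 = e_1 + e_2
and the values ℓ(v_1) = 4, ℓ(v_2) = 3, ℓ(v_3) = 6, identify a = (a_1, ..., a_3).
a = (4, 2, 1)

Write a = (a_1, ..., a_3) in the standard basis. For each basis vector v_i, ℓ(v_i) = <v_i, a> is a linear equation in the a_j's. Collect the n equations into a matrix system V a = ℓ, where row i of V is v_i (expressed in the standard basis). Since V is invertible (lower-triangular with 1s on the diagonal, up to permutation), solve by back-substitution:
  V =
[[1, 0, 0],
 [1, -1, 1],
 [1, 1, 0]]
  V a = (4, 3, 6)
Solving gives a = (4, 2, 1).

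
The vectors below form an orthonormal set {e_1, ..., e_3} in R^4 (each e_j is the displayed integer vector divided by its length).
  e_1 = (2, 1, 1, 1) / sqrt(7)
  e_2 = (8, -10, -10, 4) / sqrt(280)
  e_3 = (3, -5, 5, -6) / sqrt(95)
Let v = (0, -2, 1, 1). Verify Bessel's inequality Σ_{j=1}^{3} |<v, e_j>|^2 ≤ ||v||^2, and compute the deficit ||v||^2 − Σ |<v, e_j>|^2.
Σ |<v, e_j>|^2 = 59/38; ||v||^2 = 6; deficit = 169/38

Write each e_j = u_j / sqrt(<u_j, u_j>) where u_j is the displayed integer vector. Then <v, e_j> = <v, u_j> / sqrt(<u_j, u_j>), so |<v, e_j>|^2 = <v, u_j>^2 / <u_j, u_j>.
Coefficients: <v, e_1> = 0/sqrt(7), <v, e_2> = 14/sqrt(280), <v, e_3> = 9/sqrt(95).
Square and sum: Σ |<v, e_j>|^2 = 59/38.
Compute ||v||^2 = v·v = 6.
Deficit = 6 − 59/38 = 169/38 ≥ 0, confirming Bessel's inequality. (The deficit equals ||v − Σ <v,e_j> e_j||^2, the squared distance from v to span{e_j}.)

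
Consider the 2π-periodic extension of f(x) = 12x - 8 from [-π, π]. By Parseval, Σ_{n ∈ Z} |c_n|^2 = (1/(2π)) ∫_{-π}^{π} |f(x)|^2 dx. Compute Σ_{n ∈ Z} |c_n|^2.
Σ |c_n|^2 = 48π^2 + 64

Expand and integrate term by term over [-π, π]:
  ∫ (12x)^2 dx = 144·(2π^3/3); ∫ 2·12·(-8)·x dx = 0 (odd integrand); ∫ (-8)^2 dx = 64·2π.
So (1/(2π)) ∫_{-π}^{π} (12x - 8)^2 dx = 144π^2/3 + 64 = 48π^2 + 64.
Parseval ⇒ Σ |c_n|^2 = 48π^2 + 64.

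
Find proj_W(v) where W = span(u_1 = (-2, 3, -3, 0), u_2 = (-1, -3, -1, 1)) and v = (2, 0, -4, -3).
proj_W(v) = (-97/124, 123/124, -143/124, 5/124)

Set up U = [u_1 | ... | u_2] ∈ R^(4×2). The projector onto W = col(U) is P = U (U^T U)^(-1) U^T.
Compute U^T U =
  [22, -4]
  [-4, 12],
and U^T v = (8, -1).
Solve U^T U · c = U^T v for the coefficients: c = (23/62, 5/124). The projection is proj_W(v) = U c.
Check: (v - proj_W(v)) · u_1 = 0  (should be 0).
Check: (v - proj_W(v)) · u_2 = 0  (should be 0).
Result: proj_W(v) = (-97/124, 123/124, -143/124, 5/124).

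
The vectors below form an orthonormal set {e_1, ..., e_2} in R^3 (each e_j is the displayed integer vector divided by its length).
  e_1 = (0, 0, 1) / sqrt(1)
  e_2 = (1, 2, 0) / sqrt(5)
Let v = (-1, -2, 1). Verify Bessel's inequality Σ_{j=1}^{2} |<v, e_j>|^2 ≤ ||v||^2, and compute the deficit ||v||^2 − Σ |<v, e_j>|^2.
Σ |<v, e_j>|^2 = 6; ||v||^2 = 6; deficit = 0

Write each e_j = u_j / sqrt(<u_j, u_j>) where u_j is the displayed integer vector. Then <v, e_j> = <v, u_j> / sqrt(<u_j, u_j>), so |<v, e_j>|^2 = <v, u_j>^2 / <u_j, u_j>.
Coefficients: <v, e_1> = 1/sqrt(1), <v, e_2> = -5/sqrt(5).
Square and sum: Σ |<v, e_j>|^2 = 6.
Compute ||v||^2 = v·v = 6.
Deficit = 6 − 6 = 0 ≥ 0, confirming Bessel's inequality. (The deficit equals ||v − Σ <v,e_j> e_j||^2, the squared distance from v to span{e_j}.)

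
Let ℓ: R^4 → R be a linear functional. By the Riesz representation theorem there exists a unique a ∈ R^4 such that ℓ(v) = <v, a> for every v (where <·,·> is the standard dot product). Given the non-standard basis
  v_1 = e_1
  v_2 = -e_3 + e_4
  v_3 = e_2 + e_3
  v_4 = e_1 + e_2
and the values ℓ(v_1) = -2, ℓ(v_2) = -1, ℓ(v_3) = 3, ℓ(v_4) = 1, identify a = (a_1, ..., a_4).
a = (-2, 3, 0, -1)

Write a = (a_1, ..., a_4) in the standard basis. For each basis vector v_i, ℓ(v_i) = <v_i, a> is a linear equation in the a_j's. Collect the n equations into a matrix system V a = ℓ, where row i of V is v_i (expressed in the standard basis). Since V is invertible (lower-triangular with 1s on the diagonal, up to permutation), solve by back-substitution:
  V =
[[1, 0, 0, 0],
 [0, 0, -1, 1],
 [0, 1, 1, 0],
 [1, 1, 0, 0]]
  V a = (-2, -1, 3, 1)
Solving gives a = (-2, 3, 0, -1).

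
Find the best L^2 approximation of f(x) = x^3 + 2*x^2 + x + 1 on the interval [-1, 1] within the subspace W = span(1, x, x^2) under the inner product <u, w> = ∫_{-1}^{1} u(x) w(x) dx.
g(x) = 2*x^2 + 8*x/5 + 1

The best approximation g ∈ W is the orthogonal projection of f onto W. Writing g = a_0 + a_1 x + a_2 x^2, the coefficients solve the normal equations G · a = b where
  G_{ij} = <φ_i, φ_j> and b_i = <f, φ_i>, with φ_0 = 1, φ_1 = x, φ_2 = x^2.
G =
  [2, 0, 2/3]
  [0, 2/3, 0]
  [2/3, 0, 2/5],
b = (10/3, 16/15, 22/15).
Solving gives a_0 = 1, a_1 = 8/5, a_2 = 2, so
  g(x) = 2*x^2 + 8*x/5 + 1.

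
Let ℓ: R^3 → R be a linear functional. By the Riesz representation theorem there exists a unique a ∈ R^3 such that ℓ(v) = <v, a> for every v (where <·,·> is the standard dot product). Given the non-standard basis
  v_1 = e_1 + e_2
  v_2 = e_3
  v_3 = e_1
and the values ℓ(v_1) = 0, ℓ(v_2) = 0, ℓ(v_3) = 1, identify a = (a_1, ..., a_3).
a = (1, -1, 0)

Write a = (a_1, ..., a_3) in the standard basis. For each basis vector v_i, ℓ(v_i) = <v_i, a> is a linear equation in the a_j's. Collect the n equations into a matrix system V a = ℓ, where row i of V is v_i (expressed in the standard basis). Since V is invertible (lower-triangular with 1s on the diagonal, up to permutation), solve by back-substitution:
  V =
[[1, 1, 0],
 [0, 0, 1],
 [1, 0, 0]]
  V a = (0, 0, 1)
Solving gives a = (1, -1, 0).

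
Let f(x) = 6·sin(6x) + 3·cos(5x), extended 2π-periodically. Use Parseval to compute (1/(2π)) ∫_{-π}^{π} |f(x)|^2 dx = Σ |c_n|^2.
Σ |c_n|^2 = 45/2

Expand |f|^2 and use orthogonality of {sin(nx), cos(mx)} on [-π, π]:
  ∫_{-π}^{π} sin(nx)^2 dx = π, ∫ cos(mx)^2 dx = π, and cross terms integrate to 0.
So ∫_{-π}^{π} f(x)^2 dx = 6^2 · π + 3^2 · π = (36 + 9)π.
Divide by 2π: (36 + 9)/2 = 45/2.
By Parseval, this equals Σ |c_n|^2.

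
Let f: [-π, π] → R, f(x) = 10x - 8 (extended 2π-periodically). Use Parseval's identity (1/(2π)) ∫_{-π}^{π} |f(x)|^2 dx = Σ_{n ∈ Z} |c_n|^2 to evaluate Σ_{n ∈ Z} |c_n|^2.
Σ |c_n|^2 = 100π^2/3 + 64

Expand and integrate term by term over [-π, π]:
  ∫ (10x)^2 dx = 100·(2π^3/3); ∫ 2·10·(-8)·x dx = 0 (odd integrand); ∫ (-8)^2 dx = 64·2π.
So (1/(2π)) ∫_{-π}^{π} (10x - 8)^2 dx = 100π^2/3 + 64 = 100π^2/3 + 64.
Parseval ⇒ Σ |c_n|^2 = 100π^2/3 + 64.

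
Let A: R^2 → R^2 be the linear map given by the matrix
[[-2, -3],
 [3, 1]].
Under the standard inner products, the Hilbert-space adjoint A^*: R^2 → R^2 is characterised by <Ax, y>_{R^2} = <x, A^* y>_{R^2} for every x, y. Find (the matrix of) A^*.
A^* = A^T =
[[-2, 3],
 [-3, 1]]

For real matrices with standard dot products, the defining identity <Ax, y> = <x, A^* y> gives (Ax)^T y = x^T (A^*) y, i.e. x^T A^T y = x^T (A^*) y. Since this holds for all x, y, we must have A^* = A^T. Therefore
A^* =
[[-2, 3],
 [-3, 1]].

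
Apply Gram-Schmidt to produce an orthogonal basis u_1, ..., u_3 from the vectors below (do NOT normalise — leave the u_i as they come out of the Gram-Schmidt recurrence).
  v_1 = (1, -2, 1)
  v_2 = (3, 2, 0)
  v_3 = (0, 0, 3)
Orthogonal basis:
  u_1 = (1, -2, 1)
  u_2 = (19/6, 5/3, 1/6)
  u_3 = (-48/77, 72/77, 192/77)

Apply the Gram-Schmidt recurrence
  u_1 = v_1
  u_i = v_i − Σ_{j<i} ((v_i · u_j) / (u_j · u_j)) · u_j.

Step by step this gives:
  u_1 = (1, -2, 1)
  u_2 = (19/6, 5/3, 1/6)
  u_3 = (-48/77, 72/77, 192/77)

Orthogonality check:
  u_2 · u_1 = 0 (should be 0)
  u_3 · u_1 = 0 (should be 0)
  u_3 · u_2 = 0 (should be 0)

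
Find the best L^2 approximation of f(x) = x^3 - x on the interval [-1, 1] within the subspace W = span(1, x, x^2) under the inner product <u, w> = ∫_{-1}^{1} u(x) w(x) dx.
g(x) = -2*x/5

The best approximation g ∈ W is the orthogonal projection of f onto W. Writing g = a_0 + a_1 x + a_2 x^2, the coefficients solve the normal equations G · a = b where
  G_{ij} = <φ_i, φ_j> and b_i = <f, φ_i>, with φ_0 = 1, φ_1 = x, φ_2 = x^2.
G =
  [2, 0, 2/3]
  [0, 2/3, 0]
  [2/3, 0, 2/5],
b = (0, -4/15, 0).
Solving gives a_0 = 0, a_1 = -2/5, a_2 = 0, so
  g(x) = -2*x/5.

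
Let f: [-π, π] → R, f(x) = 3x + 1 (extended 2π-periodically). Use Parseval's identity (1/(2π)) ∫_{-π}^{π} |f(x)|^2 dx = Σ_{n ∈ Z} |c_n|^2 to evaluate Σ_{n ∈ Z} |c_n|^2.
Σ |c_n|^2 = 3π^2 + 1

Expand and integrate term by term over [-π, π]:
  ∫ (3x)^2 dx = 9·(2π^3/3); ∫ 2·3·(1)·x dx = 0 (odd integrand); ∫ 1^2 dx = 1·2π.
So (1/(2π)) ∫_{-π}^{π} (3x + 1)^2 dx = 9π^2/3 + 1 = 3π^2 + 1.
Parseval ⇒ Σ |c_n|^2 = 3π^2 + 1.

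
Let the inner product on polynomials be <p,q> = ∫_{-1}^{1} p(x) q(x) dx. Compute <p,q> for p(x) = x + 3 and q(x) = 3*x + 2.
<p,q> = 14

Expand the product: p(x)·q(x) = 3*x^2 + 11*x + 6.
∫_{-1}^{1} of each monomial x^k gives [2/(k+1) if k even, 0 if k odd]. Integrating term-by-term (or equivalently evaluating the antiderivative F(x) = x^3 + 11*x^2/2 + 6*x at the endpoints):
  F(1) − F(−1) = 25/2 − (-3/2) = 14.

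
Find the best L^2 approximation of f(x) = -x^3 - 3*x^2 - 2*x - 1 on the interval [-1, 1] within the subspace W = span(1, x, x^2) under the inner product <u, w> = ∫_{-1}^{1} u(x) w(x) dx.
g(x) = -3*x^2 - 13*x/5 - 1

The best approximation g ∈ W is the orthogonal projection of f onto W. Writing g = a_0 + a_1 x + a_2 x^2, the coefficients solve the normal equations G · a = b where
  G_{ij} = <φ_i, φ_j> and b_i = <f, φ_i>, with φ_0 = 1, φ_1 = x, φ_2 = x^2.
G =
  [2, 0, 2/3]
  [0, 2/3, 0]
  [2/3, 0, 2/5],
b = (-4, -26/15, -28/15).
Solving gives a_0 = -1, a_1 = -13/5, a_2 = -3, so
  g(x) = -3*x^2 - 13*x/5 - 1.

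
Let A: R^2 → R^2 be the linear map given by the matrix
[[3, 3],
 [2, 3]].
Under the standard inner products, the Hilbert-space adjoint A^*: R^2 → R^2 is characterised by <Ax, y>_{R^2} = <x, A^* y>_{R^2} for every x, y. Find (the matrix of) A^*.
A^* = A^T =
[[3, 2],
 [3, 3]]

For real matrices with standard dot products, the defining identity <Ax, y> = <x, A^* y> gives (Ax)^T y = x^T (A^*) y, i.e. x^T A^T y = x^T (A^*) y. Since this holds for all x, y, we must have A^* = A^T. Therefore
A^* =
[[3, 2],
 [3, 3]].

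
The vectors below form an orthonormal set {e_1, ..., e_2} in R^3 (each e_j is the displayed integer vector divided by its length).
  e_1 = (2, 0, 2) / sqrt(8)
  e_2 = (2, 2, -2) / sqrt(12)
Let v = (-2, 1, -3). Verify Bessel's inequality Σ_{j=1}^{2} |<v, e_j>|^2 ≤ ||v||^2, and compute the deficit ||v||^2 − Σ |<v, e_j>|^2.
Σ |<v, e_j>|^2 = 83/6; ||v||^2 = 14; deficit = 1/6

Write each e_j = u_j / sqrt(<u_j, u_j>) where u_j is the displayed integer vector. Then <v, e_j> = <v, u_j> / sqrt(<u_j, u_j>), so |<v, e_j>|^2 = <v, u_j>^2 / <u_j, u_j>.
Coefficients: <v, e_1> = -10/sqrt(8), <v, e_2> = 4/sqrt(12).
Square and sum: Σ |<v, e_j>|^2 = 83/6.
Compute ||v||^2 = v·v = 14.
Deficit = 14 − 83/6 = 1/6 ≥ 0, confirming Bessel's inequality. (The deficit equals ||v − Σ <v,e_j> e_j||^2, the squared distance from v to span{e_j}.)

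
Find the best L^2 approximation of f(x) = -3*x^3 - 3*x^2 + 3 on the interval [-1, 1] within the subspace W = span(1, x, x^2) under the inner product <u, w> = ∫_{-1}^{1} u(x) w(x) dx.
g(x) = -3*x^2 - 9*x/5 + 3

The best approximation g ∈ W is the orthogonal projection of f onto W. Writing g = a_0 + a_1 x + a_2 x^2, the coefficients solve the normal equations G · a = b where
  G_{ij} = <φ_i, φ_j> and b_i = <f, φ_i>, with φ_0 = 1, φ_1 = x, φ_2 = x^2.
G =
  [2, 0, 2/3]
  [0, 2/3, 0]
  [2/3, 0, 2/5],
b = (4, -6/5, 4/5).
Solving gives a_0 = 3, a_1 = -9/5, a_2 = -3, so
  g(x) = -3*x^2 - 9*x/5 + 3.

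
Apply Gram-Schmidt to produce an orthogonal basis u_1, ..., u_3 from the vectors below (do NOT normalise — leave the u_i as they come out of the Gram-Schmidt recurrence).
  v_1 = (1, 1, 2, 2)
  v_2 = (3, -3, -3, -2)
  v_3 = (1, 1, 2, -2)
Orthogonal basis:
  u_1 = (1, 1, 2, 2)
  u_2 = (4, -2, -1, 0)
  u_3 = (4/5, 4/5, 8/5, -12/5)

Apply the Gram-Schmidt recurrence
  u_1 = v_1
  u_i = v_i − Σ_{j<i} ((v_i · u_j) / (u_j · u_j)) · u_j.

Step by step this gives:
  u_1 = (1, 1, 2, 2)
  u_2 = (4, -2, -1, 0)
  u_3 = (4/5, 4/5, 8/5, -12/5)

Orthogonality check:
  u_2 · u_1 = 0 (should be 0)
  u_3 · u_1 = 0 (should be 0)
  u_3 · u_2 = 0 (should be 0)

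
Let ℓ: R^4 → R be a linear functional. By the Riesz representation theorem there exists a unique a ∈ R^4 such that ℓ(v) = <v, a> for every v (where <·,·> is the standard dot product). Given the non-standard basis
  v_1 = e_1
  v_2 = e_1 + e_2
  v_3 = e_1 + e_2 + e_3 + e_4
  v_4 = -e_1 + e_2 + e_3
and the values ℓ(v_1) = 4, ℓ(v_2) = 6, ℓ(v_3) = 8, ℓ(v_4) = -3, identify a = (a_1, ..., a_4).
a = (4, 2, -1, 3)

Write a = (a_1, ..., a_4) in the standard basis. For each basis vector v_i, ℓ(v_i) = <v_i, a> is a linear equation in the a_j's. Collect the n equations into a matrix system V a = ℓ, where row i of V is v_i (expressed in the standard basis). Since V is invertible (lower-triangular with 1s on the diagonal, up to permutation), solve by back-substitution:
  V =
[[1, 0, 0, 0],
 [1, 1, 0, 0],
 [1, 1, 1, 1],
 [-1, 1, 1, 0]]
  V a = (4, 6, 8, -3)
Solving gives a = (4, 2, -1, 3).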